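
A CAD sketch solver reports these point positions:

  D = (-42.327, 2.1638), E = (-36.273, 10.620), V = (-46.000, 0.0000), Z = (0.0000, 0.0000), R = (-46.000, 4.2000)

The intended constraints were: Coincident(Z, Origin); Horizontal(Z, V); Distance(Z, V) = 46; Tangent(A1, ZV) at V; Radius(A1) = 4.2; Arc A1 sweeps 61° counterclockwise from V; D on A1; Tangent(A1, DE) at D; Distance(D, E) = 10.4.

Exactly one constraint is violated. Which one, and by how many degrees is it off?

Tangent(A1, DE) at D — off by 6.60°.

Z = (0.00, 0.00) ✓; Z.y = 0.00, V.y = 0.00 ✓; |ZV| = 46.00 ✓; ∠(RV, VZ) = 90.00° ✓; |RV| = 4.200 ✓; bearing(R→D) − bearing(R→V) = 61.00° ✓; |RD| = 4.200 ✓; ∠(RD, DE) = 96.60° ✗; |DE| = 10.40 ✓.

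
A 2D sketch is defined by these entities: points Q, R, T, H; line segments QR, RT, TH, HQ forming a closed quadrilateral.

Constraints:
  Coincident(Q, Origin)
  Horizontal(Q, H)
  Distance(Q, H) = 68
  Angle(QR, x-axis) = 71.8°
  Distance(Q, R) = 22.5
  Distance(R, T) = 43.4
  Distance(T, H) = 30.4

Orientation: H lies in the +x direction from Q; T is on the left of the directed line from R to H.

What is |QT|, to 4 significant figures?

56.04

Checks: |RT| = 43.40 ✓; |TH| = 30.40 ✓.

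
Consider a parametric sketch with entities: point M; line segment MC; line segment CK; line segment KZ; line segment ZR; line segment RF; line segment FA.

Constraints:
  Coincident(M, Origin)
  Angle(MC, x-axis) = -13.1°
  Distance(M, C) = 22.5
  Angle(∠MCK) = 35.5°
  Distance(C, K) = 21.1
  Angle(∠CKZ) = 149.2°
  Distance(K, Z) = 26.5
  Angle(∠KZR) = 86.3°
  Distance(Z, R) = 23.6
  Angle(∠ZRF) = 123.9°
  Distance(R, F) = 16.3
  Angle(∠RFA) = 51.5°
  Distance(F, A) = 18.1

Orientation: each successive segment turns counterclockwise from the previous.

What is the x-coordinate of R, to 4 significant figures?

-23.02

M is at the origin; MC runs at -13.1° with length 22.5, so C = (21.91, -5.100). ∠MCK = 35.5° gives CK at 131.4° from the x-axis; with |CK| = 21.1, K = (7.961, 10.73). ∠CKZ = 149.2° gives KZ at 162.2° from the x-axis; with |KZ| = 26.5, Z = (-17.27, 18.83). ∠KZR = 86.3° gives ZR at -104.1° from the x-axis; with |ZR| = 23.6, R = (-23.02, -4.060). So R.x = -23.02.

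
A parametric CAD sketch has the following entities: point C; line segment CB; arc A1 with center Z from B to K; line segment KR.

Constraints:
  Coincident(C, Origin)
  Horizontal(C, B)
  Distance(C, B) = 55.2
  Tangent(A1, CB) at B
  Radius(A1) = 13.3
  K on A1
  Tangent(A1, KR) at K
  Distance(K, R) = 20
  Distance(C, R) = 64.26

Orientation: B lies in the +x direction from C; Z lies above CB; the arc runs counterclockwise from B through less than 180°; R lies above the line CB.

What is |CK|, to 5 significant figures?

68.921

C is at the origin; CB is horizontal with |CB| = 55.2 and B on the +x side, so B = (55.200, 0.0000). The tangent condition forces ZB to be normal to CB, so Z = B + (0, 13.3) = (55.200, 13.300). Since ZK ⟂ KR (tangency), |ZR| = √(13.3² + 20.0²) = 24.019 regardless of where K sits on A1. So R lies on both circle(C, 64.26) and circle(Z, 24.019); the above-CB intersection is R = (52.427, 37.158). K is the foot of the tangent from R: K = (65.351, 21.894).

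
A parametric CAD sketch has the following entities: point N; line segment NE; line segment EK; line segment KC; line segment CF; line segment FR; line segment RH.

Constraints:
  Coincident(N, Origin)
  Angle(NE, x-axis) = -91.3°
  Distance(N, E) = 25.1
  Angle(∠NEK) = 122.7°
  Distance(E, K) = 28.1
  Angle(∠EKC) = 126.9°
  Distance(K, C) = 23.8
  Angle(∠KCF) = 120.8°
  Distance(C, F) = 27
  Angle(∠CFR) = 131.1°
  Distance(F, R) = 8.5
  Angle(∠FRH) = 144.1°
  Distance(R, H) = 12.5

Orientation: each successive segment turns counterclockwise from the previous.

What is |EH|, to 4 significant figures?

44.76

N is at the origin; NE runs at -91.3° with length 25.1, so E = (-0.5695, -25.09). ∠NEK = 122.7° gives EK at -34.00° from the x-axis; with |EK| = 28.1, K = (22.73, -40.81). ∠EKC = 126.9° gives KC at 19.10° from the x-axis; with |KC| = 23.8, C = (45.22, -33.02). ∠KCF = 120.8° gives CF at 78.30° from the x-axis; with |CF| = 27.0, F = (50.69, -6.580). ∠CFR = 131.1° gives FR at 127.2° from the x-axis; with |FR| = 8.5, R = (45.55, 0.1904). ∠FRH = 144.1° gives RH at 163.1° from the x-axis; with |RH| = 12.5, H = (33.59, 3.824). Then |EH| = |H − E| = 44.76.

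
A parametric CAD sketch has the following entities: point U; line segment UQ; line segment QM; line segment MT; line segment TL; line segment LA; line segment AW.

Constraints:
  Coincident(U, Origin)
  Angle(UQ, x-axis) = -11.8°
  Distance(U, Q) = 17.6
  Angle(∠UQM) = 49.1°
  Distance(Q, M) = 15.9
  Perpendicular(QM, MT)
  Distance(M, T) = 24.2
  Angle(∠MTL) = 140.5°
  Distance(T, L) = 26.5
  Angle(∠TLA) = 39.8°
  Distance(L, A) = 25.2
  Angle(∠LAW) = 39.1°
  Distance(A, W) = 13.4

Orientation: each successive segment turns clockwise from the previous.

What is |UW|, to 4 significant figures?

17.00

U is at the origin; UQ runs at -11.8° with length 17.6, so Q = (17.23, -3.599). ∠UQM = 49.1° gives QM at -142.7° from the x-axis; with |QM| = 15.9, M = (4.580, -13.23). QM is perpendicular to MT, so MT runs at 127.3°; with |MT| = 24.2, T = (-10.08, 6.016). ∠MTL = 140.5° gives TL at 87.80° from the x-axis; with |TL| = 26.5, L = (-9.068, 32.50). ∠TLA = 39.8° gives LA at -52.40° from the x-axis; with |LA| = 25.2, A = (6.308, 12.53). ∠LAW = 39.1° gives AW at 166.7° from the x-axis; with |AW| = 13.4, W = (-6.733, 15.61). Then |UW| = |W − U| = 17.00.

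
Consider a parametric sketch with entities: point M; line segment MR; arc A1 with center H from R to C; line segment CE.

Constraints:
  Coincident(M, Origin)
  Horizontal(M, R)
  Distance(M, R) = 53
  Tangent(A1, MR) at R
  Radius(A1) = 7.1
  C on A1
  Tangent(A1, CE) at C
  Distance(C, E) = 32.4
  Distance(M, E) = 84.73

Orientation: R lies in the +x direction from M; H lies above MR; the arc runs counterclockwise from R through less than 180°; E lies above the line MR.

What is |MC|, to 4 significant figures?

58.04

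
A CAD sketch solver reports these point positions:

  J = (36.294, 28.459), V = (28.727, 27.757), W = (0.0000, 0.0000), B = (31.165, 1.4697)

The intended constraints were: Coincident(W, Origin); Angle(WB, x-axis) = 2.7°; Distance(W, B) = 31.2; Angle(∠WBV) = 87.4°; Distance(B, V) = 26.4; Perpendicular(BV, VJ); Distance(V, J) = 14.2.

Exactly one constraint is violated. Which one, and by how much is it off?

Distance(V, J) = 14.2 — off by 6.60.

W = (0.00, 0.00) ✓; WB at 2.700° ✓; |WB| = 31.20 ✓; ∠WBV = 87.40° ✓; |BV| = 26.40 ✓; ∠(BV, VJ) = 90.00° ✓; |VJ| = 7.599 ✗.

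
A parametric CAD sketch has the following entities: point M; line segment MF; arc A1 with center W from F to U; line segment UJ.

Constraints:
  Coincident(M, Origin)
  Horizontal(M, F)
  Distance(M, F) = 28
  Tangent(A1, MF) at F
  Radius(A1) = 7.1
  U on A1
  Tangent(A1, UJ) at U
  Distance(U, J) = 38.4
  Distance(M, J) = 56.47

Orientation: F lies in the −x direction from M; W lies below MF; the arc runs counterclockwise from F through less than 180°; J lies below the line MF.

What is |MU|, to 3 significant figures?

35.9

Checks: |WU| = 7.100 ✓; ∠(WU, UJ) = 90.00° ✓; |UJ| = 38.40 ✓; |MJ| = 56.47 ✓.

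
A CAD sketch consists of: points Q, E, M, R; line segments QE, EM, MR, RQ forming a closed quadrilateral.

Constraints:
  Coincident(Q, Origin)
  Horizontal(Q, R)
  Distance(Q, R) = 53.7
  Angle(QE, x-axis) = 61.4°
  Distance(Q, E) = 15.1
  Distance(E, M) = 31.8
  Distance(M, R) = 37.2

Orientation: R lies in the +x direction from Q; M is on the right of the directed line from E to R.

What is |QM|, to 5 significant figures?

25.551

Q is at the origin; Q and R share the same y with |QR| = 53.7 and R in +x, so R = (53.7, 0). QE runs at 61.4° with |QE| = 15.1, so E = (7.2282, 13.258). M is determined by |EM| = 31.8 and |MR| = 37.2 together: it lies at the intersection of circle(E, 31.8) and circle(R, 37.2). With |ER| = 48.326, the foot of the radical line on ER is 20.308 from E and the perpendicular offset is √(31.8² − 20.308²) = 24.471. Taking the right-of-ER solution: M = (20.044, -15.846).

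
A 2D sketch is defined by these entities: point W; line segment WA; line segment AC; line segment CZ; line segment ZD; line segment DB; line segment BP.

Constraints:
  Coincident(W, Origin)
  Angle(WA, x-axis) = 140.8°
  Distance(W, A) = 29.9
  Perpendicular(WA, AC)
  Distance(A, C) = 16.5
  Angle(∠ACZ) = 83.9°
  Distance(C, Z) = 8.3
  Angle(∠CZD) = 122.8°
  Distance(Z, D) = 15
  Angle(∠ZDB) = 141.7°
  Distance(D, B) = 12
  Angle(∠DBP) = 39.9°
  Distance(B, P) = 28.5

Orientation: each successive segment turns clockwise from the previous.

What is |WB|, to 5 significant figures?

19.772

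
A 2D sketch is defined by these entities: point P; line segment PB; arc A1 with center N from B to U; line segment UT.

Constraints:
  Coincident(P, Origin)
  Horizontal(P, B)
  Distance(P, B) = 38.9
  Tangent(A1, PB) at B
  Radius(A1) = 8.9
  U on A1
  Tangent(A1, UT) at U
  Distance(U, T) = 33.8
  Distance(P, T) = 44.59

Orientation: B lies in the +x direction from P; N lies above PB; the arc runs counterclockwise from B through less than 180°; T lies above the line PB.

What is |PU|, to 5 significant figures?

47.689

P is at the origin; P and B share the same y with |PB| = 38.9 and B on the +x side, so B = (38.900, 0.0000). Tangency of A1 to PB means the radius NB is perpendicular to PB, so N = B + (0, 8.9) = (38.900, 8.9000). Since NU ⟂ UT (tangency), |NT| = √(8.9² + 33.8²) = 34.952 regardless of where U sits on A1. So T lies on both circle(P, 44.59) and circle(N, 34.952); the above-PB intersection is T = (21.368, 39.137). U is the foot of the tangent from T: U = (45.209, 15.178).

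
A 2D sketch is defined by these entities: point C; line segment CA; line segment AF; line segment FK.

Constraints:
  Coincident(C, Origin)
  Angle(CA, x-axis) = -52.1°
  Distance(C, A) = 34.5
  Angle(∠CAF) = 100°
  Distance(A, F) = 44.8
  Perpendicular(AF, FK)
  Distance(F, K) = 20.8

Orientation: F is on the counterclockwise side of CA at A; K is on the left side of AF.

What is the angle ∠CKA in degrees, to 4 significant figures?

39.45°

C is at the origin; CA runs at -52.1° with length 34.5, so A = 34.5·(cos -52.1°, sin -52.1°) = (21.19, -27.22). ∠CAF = 100.0°, so AF runs at -52.1° + (180° − 100.0°) = 27.90° from the x-axis; with |AF| = 44.8, F = A + 44.8·(cos 27.90°, sin 27.90°) = (60.79, -6.260). The perpendicularity gives FK at right angles to AF; with |FK| = 20.8 on the left of AF, K = F + 20.8·(-0.4679, 0.8838) = (51.05, 12.12). Then cos ∠CKA = KC·KA / (|KC||KA|), giving 39.45°.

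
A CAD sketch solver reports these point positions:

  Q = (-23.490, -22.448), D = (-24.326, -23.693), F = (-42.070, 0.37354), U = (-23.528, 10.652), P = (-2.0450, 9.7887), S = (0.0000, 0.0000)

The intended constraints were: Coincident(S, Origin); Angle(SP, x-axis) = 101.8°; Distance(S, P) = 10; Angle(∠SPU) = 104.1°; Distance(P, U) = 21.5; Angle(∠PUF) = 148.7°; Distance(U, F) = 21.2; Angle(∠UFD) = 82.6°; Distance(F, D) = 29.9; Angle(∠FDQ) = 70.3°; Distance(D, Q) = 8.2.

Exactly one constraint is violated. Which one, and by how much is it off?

Distance(D, Q) = 8.2 — off by 6.70.

S = (0.00, 0.00) ✓; SP at 101.8° ✓; |SP| = 10.00 ✓; ∠SPU = 104.1° ✓; |PU| = 21.50 ✓; ∠PUF = 148.7° ✓; |UF| = 21.20 ✓; ∠UFD = 82.60° ✓; |FD| = 29.90 ✓; ∠FDQ = 70.28° ✓; |DQ| = 1.500 ✗.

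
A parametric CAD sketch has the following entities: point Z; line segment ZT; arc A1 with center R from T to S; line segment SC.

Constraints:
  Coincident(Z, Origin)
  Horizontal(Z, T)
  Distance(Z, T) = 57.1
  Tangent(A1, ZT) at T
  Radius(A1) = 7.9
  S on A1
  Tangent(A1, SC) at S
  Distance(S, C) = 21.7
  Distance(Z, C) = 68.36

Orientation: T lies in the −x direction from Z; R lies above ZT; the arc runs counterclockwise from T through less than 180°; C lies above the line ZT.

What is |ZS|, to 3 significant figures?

51.6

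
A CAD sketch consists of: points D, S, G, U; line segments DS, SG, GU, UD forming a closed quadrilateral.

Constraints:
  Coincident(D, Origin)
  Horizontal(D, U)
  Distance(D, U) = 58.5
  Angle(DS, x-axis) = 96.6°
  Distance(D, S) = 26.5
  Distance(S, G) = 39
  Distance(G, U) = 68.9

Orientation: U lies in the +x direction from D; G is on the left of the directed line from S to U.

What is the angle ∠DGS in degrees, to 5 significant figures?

17.459°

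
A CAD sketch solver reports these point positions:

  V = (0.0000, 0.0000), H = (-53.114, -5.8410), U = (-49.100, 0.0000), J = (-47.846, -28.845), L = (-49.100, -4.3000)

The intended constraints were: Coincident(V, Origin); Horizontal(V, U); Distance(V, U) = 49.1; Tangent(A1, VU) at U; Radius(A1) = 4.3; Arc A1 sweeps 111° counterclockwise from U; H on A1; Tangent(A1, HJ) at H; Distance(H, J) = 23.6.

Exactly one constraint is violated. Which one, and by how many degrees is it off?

Tangent(A1, HJ) at H — off by 8.10°.

V = (0.00, 0.00) ✓; V.y = 0.00, U.y = 0.00 ✓; |VU| = 49.10 ✓; ∠(LU, UV) = 90.00° ✓; |LU| = 4.300 ✓; bearing(L→H) − bearing(L→U) = 111.0° ✓; |LH| = 4.300 ✓; ∠(LH, HJ) = 98.10° ✗; |HJ| = 23.60 ✓.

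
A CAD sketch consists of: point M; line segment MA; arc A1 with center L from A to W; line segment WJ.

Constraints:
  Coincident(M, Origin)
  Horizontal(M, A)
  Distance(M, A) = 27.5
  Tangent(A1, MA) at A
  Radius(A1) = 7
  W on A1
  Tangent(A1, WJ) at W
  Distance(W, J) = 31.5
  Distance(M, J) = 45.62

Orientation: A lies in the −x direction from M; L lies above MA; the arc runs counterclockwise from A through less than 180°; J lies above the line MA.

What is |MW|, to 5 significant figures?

21.924

M is at the origin; M and A share the same y with |MA| = 27.5 and A on the −x side, so A = (-27.500, 0.0000). Since A1 is tangent to MA there, LA ⟂ MA, so L = A + (0, 7) = (-27.500, 7.0000). Since LW ⟂ WJ (tangency), |LJ| = √(7.0² + 31.5²) = 32.268 regardless of where W sits on A1. So J lies on both circle(M, 45.62) and circle(L, 32.268); the above-MA intersection is J = (-23.613, 39.033). W is the foot of the tangent from J: W = (-20.534, 7.6843).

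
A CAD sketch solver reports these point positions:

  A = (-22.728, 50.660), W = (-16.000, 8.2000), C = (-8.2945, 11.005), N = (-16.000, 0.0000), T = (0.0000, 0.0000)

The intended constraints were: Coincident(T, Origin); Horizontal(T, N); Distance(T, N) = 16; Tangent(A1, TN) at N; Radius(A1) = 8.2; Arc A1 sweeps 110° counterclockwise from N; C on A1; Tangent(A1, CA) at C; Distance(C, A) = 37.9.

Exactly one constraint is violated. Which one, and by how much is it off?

Distance(C, A) = 37.9 — off by 4.30.

T = (0.00, 0.00) ✓; T.y = 0.00, N.y = 0.00 ✓; |TN| = 16.00 ✓; ∠(WN, NT) = 90.00° ✓; |WN| = 8.200 ✓; bearing(W→C) − bearing(W→N) = 110.0° ✓; |WC| = 8.200 ✓; ∠(WC, CA) = 90.00° ✓; |CA| = 42.20 ✗.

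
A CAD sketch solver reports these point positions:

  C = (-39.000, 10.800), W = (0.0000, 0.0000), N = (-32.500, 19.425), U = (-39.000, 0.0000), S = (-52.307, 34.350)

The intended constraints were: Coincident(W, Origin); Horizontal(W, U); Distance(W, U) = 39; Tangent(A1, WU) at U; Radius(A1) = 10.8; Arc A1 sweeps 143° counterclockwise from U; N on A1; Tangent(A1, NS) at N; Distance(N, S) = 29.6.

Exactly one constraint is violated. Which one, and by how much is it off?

Distance(N, S) = 29.6 — off by 4.80.

W = (0.00, 0.00) ✓; W.y = 0.00, U.y = 0.00 ✓; |WU| = 39.00 ✓; ∠(CU, UW) = 90.00° ✓; |CU| = 10.80 ✓; bearing(C→N) − bearing(C→U) = 143.0° ✓; |CN| = 10.80 ✓; ∠(CN, NS) = 90.00° ✓; |NS| = 24.80 ✗.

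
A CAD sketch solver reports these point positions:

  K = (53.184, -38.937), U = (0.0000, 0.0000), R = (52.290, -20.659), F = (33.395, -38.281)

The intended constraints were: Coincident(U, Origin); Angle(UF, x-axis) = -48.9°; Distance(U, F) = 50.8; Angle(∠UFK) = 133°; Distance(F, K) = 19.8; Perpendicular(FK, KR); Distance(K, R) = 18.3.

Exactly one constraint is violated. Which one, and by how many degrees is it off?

Perpendicular(FK, KR) — off by 4.70°.

U = (0.00, 0.00) ✓; UF at -48.90° ✓; |UF| = 50.80 ✓; ∠UFK = 133.0° ✓; |FK| = 19.80 ✓; ∠(FK, KR) = 94.70° ✗; |KR| = 18.30 ✓.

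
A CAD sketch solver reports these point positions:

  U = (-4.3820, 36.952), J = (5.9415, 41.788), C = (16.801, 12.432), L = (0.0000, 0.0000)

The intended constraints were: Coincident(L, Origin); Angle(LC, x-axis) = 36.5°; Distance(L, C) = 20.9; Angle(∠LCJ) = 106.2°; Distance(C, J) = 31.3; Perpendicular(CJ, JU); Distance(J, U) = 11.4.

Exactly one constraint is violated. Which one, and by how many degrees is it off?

Perpendicular(CJ, JU) — off by 4.80°.

L = (0.00, 0.00) ✓; LC at 36.50° ✓; |LC| = 20.90 ✓; ∠LCJ = 106.2° ✓; |CJ| = 31.30 ✓; ∠(CJ, JU) = 94.80° ✗; |JU| = 11.40 ✓.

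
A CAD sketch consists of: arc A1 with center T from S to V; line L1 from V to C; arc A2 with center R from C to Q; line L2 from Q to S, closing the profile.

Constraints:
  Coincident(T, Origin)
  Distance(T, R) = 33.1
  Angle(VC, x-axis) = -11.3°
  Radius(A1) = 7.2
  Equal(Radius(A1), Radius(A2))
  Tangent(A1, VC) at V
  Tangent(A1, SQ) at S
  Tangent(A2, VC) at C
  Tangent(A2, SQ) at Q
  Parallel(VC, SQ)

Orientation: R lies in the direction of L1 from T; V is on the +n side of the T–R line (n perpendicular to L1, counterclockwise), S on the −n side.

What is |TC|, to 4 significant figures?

33.87

The slot axis is L1's direction at -11.3°, so u = (cos -11.3°, sin -11.3°) = (0.9806, -0.1959) and n = (−sin -11.3°, cos -11.3°) = (0.1959, 0.9806). T is at the origin and R lies 33.1 along u from T, so R = 33.1·u = (32.46, -6.486). Tangency of A1 to both parallel lines with radius 7.2 puts V and S at T ± 7.2·n: V = (1.411, 7.060), S = (-1.411, -7.060). Equal radii place C and Q the same way about R: C = R + 7.2·n = (33.87, 0.5746), Q = R − 7.2·n = (31.05, -13.55). Then |TC| = |C − T| = 33.87.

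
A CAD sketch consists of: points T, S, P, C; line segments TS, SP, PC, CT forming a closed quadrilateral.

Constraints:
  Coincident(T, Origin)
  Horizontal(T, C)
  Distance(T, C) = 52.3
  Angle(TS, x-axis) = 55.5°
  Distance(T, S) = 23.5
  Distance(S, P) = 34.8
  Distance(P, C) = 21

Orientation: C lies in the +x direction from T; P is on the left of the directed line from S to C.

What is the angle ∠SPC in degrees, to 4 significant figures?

99.58°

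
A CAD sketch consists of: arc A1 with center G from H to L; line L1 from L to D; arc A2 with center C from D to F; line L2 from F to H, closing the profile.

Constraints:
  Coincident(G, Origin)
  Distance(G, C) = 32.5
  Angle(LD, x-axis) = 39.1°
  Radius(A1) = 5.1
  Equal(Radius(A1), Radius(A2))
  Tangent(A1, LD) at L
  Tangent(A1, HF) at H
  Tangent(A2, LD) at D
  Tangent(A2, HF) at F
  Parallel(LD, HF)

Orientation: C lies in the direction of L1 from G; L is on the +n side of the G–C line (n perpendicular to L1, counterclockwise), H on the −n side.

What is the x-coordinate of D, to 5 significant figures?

22.005

Tangency of A1 to both parallel lines with radius 5.1 puts L and H at G ± 5.1·n: L = (-3.2164, 3.9578), H = (3.2164, -3.9578). Equal radii place D and F the same way about C: D = C + 5.1·n = (22.005, 24.455), F = C − 5.1·n = (28.438, 16.539). So D.x = 22.005.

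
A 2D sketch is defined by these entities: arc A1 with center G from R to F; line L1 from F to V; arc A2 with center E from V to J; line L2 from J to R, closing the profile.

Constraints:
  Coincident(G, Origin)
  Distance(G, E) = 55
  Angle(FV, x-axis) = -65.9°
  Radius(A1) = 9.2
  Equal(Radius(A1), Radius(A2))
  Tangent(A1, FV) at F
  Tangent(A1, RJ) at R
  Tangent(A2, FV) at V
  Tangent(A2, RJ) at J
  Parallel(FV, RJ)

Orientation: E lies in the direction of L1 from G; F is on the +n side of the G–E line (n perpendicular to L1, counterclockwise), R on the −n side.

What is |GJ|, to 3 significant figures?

55.8

The slot axis is L1's direction at -65.9°, so u = (cos -65.9°, sin -65.9°) = (0.408, -0.913) and n = (−sin -65.9°, cos -65.9°) = (0.913, 0.408). G is at the origin and E lies 55.0 along u from G, so E = 55.0·u = (22.5, -50.2). Tangency of A1 to both parallel lines with radius 9.2 puts F and R at G ± 9.2·n: F = (8.40, 3.76), R = (-8.40, -3.76). Equal radii place V and J the same way about E: V = E + 9.2·n = (30.9, -46.4), J = E − 9.2·n = (14.1, -54.0). Then |GJ| = |J − G| = 55.8.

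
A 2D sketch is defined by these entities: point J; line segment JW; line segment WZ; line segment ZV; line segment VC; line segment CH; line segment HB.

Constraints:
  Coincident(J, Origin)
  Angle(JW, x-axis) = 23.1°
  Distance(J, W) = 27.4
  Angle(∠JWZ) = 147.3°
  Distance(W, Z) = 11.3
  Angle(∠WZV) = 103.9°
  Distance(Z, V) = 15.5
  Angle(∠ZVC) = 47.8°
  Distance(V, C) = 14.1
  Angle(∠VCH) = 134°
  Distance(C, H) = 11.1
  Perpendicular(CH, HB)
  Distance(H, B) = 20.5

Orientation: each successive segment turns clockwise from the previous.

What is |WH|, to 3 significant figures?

2.36

J is at the origin; JW runs at 23.1° with length 27.4, so W = (25.2, 10.8). ∠JWZ = 147.3° gives WZ at -9.60° from the x-axis; with |WZ| = 11.3, Z = (36.3, 8.87). ∠WZV = 103.9° gives ZV at -85.7° from the x-axis; with |ZV| = 15.5, V = (37.5, -6.59). ∠ZVC = 47.8° gives VC at 142° from the x-axis; with |VC| = 14.1, C = (26.4, 2.07). ∠VCH = 134.0° gives CH at 96.1° from the x-axis; with |CH| = 11.1, H = (25.2, 13.1). Then |WH| = |H − W| = 2.36.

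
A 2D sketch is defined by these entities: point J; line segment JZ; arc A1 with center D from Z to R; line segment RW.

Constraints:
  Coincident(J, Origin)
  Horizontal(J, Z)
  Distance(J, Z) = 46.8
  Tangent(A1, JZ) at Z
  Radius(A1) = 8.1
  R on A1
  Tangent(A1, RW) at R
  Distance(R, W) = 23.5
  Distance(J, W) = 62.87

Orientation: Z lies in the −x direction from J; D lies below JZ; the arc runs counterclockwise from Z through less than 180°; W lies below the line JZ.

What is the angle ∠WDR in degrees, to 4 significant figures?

70.98°

Checks: |DZ| = 8.100 ✓; |DR| = 8.100 ✓; ∠(DR, RW) = 90.00° ✓; |RW| = 23.50 ✓; |JW| = 62.87 ✓.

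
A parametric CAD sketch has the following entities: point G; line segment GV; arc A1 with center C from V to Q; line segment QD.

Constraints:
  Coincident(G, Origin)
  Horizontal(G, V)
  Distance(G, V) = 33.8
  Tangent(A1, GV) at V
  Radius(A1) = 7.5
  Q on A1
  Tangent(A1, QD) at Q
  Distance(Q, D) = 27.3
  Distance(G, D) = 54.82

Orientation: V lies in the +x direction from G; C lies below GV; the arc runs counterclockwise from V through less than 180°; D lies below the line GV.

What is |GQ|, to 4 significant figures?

29.92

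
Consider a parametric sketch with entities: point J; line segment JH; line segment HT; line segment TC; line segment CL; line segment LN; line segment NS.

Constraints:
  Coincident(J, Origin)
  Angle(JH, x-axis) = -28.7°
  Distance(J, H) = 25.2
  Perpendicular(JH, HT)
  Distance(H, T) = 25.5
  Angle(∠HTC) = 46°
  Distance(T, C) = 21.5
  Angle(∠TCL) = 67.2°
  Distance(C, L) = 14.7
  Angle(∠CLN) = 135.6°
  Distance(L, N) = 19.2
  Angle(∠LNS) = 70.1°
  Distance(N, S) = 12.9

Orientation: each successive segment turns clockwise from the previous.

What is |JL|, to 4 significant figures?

23.73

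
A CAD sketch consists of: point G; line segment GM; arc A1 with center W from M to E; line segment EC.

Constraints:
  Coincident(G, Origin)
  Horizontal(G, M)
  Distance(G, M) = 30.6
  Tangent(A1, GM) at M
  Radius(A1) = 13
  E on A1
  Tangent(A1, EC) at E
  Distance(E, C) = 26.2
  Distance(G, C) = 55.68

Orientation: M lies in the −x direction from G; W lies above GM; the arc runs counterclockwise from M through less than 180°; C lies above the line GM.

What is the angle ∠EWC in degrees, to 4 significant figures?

63.61°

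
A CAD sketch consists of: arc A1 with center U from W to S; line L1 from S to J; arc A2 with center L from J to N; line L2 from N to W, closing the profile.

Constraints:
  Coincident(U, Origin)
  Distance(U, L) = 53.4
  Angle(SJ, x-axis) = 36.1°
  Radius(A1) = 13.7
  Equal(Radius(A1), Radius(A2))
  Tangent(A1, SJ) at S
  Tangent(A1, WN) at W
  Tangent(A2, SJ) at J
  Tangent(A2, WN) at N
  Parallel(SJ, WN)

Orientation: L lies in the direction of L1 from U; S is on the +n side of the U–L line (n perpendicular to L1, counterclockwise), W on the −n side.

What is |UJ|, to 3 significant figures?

55.1

The slot axis is L1's direction at 36.1°, so u = (cos 36.1°, sin 36.1°) = (0.808, 0.589) and n = (−sin 36.1°, cos 36.1°) = (-0.589, 0.808). U is at the origin and L lies 53.4 along u from U, so L = 53.4·u = (43.1, 31.5). Tangency of A1 to both parallel lines with radius 13.7 puts S and W at U ± 13.7·n: S = (-8.07, 11.1), W = (8.07, -11.1). Equal radii place J and N the same way about L: J = L + 13.7·n = (35.1, 42.5), N = L − 13.7·n = (51.2, 20.4). Then |UJ| = |J − U| = 55.1.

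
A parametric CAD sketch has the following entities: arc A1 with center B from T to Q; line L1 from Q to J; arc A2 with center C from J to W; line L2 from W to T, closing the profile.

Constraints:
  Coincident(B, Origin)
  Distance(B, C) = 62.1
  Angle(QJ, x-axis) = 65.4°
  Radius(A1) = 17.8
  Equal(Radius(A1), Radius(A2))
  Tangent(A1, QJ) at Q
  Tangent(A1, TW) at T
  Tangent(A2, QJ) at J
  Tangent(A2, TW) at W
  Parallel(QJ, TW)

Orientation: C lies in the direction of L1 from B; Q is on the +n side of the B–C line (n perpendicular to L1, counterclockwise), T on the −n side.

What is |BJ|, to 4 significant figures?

64.60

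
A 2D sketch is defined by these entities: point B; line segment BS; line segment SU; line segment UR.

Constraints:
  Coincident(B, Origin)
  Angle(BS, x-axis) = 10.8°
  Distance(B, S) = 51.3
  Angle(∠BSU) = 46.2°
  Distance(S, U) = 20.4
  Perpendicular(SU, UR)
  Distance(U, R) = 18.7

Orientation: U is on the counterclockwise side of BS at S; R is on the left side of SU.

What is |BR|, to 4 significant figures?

23.75

B is at the origin; BS runs at 10.8° with length 51.3, so S = 51.3·(cos 10.8°, sin 10.8°) = (50.39, 9.613). ∠BSU = 46.2°, so SU runs at 10.8° + (180° − 46.2°) = 144.6° from the x-axis; with |SU| = 20.4, U = S + 20.4·(cos 144.6°, sin 144.6°) = (33.76, 21.43). SU is perpendicular to UR; with |UR| = 18.7 on the left of SU, R = U + 18.7·(-0.5793, -0.8151) = (22.93, 6.187). Then |BR| = |R − B| = 23.75.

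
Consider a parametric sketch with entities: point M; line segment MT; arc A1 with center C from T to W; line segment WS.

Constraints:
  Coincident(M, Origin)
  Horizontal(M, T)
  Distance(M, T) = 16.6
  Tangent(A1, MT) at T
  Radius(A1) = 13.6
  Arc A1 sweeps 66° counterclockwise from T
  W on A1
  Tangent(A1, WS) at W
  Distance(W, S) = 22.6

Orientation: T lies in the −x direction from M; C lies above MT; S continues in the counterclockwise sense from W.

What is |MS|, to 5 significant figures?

29.149

M is at the origin; M and T share the same y with |MT| = 16.6 and T on the −x side, so T = (-16.600, 0.0000). A1 meets MT tangentially, so CT is at right angles to MT, so C = T + (0, 13.6) = (-16.600, 13.600). On A1, T sits at bearing -90° from C; a 66° counterclockwise sweep puts W at bearing -24°, so W = C + 13.6·(cos -24°, sin -24°) = (-4.1758, 8.0684). A1 meets WS tangentially, so CW is at right angles to WS, so WS runs along (−sin -24°, cos -24°); with |WS| = 22.6, S = (5.0165, 28.715). Then |MS| = |S − M| = 29.149.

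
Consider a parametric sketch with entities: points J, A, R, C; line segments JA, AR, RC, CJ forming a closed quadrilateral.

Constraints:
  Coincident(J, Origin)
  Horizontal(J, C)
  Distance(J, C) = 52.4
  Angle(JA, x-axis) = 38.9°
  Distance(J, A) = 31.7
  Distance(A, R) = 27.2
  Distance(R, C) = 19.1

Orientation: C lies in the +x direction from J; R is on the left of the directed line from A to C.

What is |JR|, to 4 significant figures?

55.26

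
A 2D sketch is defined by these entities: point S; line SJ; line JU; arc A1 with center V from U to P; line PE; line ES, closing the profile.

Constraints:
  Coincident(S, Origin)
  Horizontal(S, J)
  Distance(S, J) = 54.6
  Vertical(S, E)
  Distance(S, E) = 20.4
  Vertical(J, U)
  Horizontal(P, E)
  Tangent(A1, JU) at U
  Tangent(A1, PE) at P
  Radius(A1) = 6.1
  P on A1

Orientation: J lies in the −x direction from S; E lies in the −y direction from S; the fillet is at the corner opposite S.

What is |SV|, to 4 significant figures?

50.56

S is at the origin; S and J share the same y with |SJ| = 54.6 and J on the −x side, so J = (-54.60, 0.000). SE is vertical with |SE| = 20.4 and E on the −y side, so E = (0.000, -20.40). The virtual corner opposite S is at (-54.60, -20.40). Tangency of A1 to JU means the radius VU is perpendicular to JU and the tangent condition forces VP to be normal to PE, with radius 6.1, so the center V sits 6.1 in from both sides at V = (-48.50, -14.30). Then |SV| = |V − S| = 50.56.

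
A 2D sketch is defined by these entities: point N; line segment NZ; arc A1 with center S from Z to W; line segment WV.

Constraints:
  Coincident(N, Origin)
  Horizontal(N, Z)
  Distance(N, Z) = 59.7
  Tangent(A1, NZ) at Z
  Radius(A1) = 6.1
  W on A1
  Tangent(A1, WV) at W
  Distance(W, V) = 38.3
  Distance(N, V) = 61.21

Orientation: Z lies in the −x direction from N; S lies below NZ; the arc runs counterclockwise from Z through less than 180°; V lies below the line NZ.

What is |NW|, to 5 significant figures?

65.547

Checks: |SW| = 6.100 ✓; ∠(SW, WV) = 90.00° ✓; |WV| = 38.30 ✓; |NV| = 61.21 ✓.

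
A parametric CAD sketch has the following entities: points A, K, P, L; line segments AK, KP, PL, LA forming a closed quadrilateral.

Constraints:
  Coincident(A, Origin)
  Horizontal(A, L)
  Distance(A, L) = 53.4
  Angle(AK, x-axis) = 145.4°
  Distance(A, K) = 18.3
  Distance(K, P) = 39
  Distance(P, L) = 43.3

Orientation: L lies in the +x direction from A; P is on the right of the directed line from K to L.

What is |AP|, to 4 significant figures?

21.09

A is at the origin; AL is horizontal with |AL| = 53.4 and L in +x, so L = (53.4, 0). AK runs at 145.4° with |AK| = 18.3, so K = (-15.06, 10.39). P is determined by |KP| = 39.0 and |PL| = 43.3 together: it lies at the intersection of circle(K, 39.0) and circle(L, 43.3). With |KL| = 69.25, the foot of the radical line on KL is 32.07 from K and the perpendicular offset is √(39.0² − 32.07²) = 22.19. Taking the right-of-KL solution: P = (13.31, -16.36).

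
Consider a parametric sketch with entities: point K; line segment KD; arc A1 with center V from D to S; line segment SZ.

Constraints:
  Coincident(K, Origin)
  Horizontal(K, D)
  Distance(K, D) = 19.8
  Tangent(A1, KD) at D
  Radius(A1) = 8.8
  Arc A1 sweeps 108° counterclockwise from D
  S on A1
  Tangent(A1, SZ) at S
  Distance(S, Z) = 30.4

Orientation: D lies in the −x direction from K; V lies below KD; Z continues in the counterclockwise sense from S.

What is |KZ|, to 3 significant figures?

44.6

K is at the origin; KD is horizontal with |KD| = 19.8 and D on the −x side, so D = (-19.8, 0.00). Since A1 is tangent to KD there, VD ⟂ KD, so V = D + (0, -8.8) = (-19.8, -8.80). On A1, D sits at bearing 90° from V; a 108° counterclockwise sweep puts S at bearing 198°, so S = V + 8.8·(cos 198°, sin 198°) = (-28.2, -11.5). The tangent condition forces VS to be normal to SZ, so SZ runs along (−sin 198°, cos 198°); with |SZ| = 30.4, Z = (-18.8, -40.4). Then |KZ| = |Z − K| = 44.6.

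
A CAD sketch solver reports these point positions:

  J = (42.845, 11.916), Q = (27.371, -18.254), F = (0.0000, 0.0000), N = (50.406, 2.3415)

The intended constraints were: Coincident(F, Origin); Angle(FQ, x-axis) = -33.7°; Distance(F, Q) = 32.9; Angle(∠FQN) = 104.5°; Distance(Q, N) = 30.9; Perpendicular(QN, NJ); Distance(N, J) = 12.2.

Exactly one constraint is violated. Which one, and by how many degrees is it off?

Perpendicular(QN, NJ) — off by 3.50°.

F = (0.00, 0.00) ✓; FQ at -33.70° ✓; |FQ| = 32.90 ✓; ∠FQN = 104.5° ✓; |QN| = 30.90 ✓; ∠(QN, NJ) = 86.50° ✗; |NJ| = 12.20 ✓.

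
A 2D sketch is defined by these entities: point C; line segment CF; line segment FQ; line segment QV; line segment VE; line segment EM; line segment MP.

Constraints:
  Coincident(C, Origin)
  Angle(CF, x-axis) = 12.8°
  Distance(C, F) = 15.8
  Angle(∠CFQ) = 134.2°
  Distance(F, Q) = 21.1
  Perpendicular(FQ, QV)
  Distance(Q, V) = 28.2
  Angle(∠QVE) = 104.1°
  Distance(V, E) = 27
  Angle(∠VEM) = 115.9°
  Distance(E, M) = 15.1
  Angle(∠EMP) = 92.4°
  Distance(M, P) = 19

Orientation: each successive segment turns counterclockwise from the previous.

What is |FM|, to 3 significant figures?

27.5

C is at the origin; CF runs at 12.8° with length 15.8, so F = (15.4, 3.50). ∠CFQ = 134.2° gives FQ at 58.6° from the x-axis; with |FQ| = 21.1, Q = (26.4, 21.5). The perpendicularity gives QV at right angles to FQ, so QV runs at 149°; with |QV| = 28.2, V = (2.33, 36.2). ∠QVE = 104.1° gives VE at -136° from the x-axis; with |VE| = 27.0, E = (-16.9, 17.3). ∠VEM = 115.9° gives EM at -71.4° from the x-axis; with |EM| = 15.1, M = (-12.1, 2.97). Then |FM| = |M − F| = 27.5.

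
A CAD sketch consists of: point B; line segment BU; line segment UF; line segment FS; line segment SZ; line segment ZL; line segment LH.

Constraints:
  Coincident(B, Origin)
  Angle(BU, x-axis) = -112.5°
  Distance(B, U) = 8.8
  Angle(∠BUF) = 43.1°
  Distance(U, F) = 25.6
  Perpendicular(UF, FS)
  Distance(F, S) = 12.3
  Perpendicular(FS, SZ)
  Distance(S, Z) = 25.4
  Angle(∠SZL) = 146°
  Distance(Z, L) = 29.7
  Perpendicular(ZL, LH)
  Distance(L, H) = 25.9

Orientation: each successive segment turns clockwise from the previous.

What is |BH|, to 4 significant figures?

35.76

∠SZL = 146.0° gives ZL at -103.4° from the x-axis; with |ZL| = 29.7, L = (1.193, -32.51). ZL is perpendicular to LH, so LH runs at 166.6°; with |LH| = 25.9, H = (-24.00, -26.50). Then |BH| = |H − B| = 35.76.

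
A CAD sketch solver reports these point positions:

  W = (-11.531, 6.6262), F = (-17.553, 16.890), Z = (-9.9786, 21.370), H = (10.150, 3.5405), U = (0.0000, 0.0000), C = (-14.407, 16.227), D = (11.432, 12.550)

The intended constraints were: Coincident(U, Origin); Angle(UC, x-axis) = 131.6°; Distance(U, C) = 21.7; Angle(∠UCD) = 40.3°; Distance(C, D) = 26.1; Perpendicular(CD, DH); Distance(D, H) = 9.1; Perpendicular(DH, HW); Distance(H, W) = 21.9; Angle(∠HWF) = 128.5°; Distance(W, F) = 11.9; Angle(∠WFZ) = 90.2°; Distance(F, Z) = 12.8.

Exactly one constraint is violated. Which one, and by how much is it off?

Distance(F, Z) = 12.8 — off by 4.00.

U = (0.00, 0.00) ✓; UC at 131.6° ✓; |UC| = 21.70 ✓; ∠UCD = 40.30° ✓; |CD| = 26.10 ✓; ∠(CD, DH) = 90.00° ✓; |DH| = 9.100 ✓; ∠(DH, HW) = 90.00° ✓; |HW| = 21.90 ✓; ∠HWF = 128.5° ✓; |WF| = 11.90 ✓; ∠WFZ = 90.20° ✓; |FZ| = 8.800 ✗.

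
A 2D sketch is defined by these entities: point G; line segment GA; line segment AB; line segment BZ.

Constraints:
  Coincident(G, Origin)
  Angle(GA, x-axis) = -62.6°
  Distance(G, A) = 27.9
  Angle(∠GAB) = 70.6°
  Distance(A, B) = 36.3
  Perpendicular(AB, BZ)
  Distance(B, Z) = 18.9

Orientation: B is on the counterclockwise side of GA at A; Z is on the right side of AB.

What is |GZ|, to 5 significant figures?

52.681

G is at the origin; GA runs at -62.6° with length 27.9, so A = 27.9·(cos -62.6°, sin -62.6°) = (12.840, -24.770). ∠GAB = 70.6°, so AB runs at -62.6° + (180° − 70.6°) = 46.800° from the x-axis; with |AB| = 36.3, B = A + 36.3·(cos 46.800°, sin 46.800°) = (37.689, 1.6915). The perpendicularity gives BZ at right angles to AB; with |BZ| = 18.9 on the right of AB, Z = B + 18.9·(0.72897, -0.68455) = (51.466, -11.246). Then |GZ| = |Z − G| = 52.681.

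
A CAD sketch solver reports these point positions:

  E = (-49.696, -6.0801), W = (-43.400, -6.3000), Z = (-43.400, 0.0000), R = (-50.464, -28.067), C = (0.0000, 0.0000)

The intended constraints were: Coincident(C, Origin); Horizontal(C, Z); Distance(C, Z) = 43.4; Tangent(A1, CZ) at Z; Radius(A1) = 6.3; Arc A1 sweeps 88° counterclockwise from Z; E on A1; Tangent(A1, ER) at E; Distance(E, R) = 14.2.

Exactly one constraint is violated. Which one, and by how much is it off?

Distance(E, R) = 14.2 — off by 7.80.

C = (0.00, 0.00) ✓; C.y = 0.00, Z.y = 0.00 ✓; |CZ| = 43.40 ✓; ∠(WZ, ZC) = 90.00° ✓; |WZ| = 6.300 ✓; bearing(W→E) − bearing(W→Z) = 88.00° ✓; |WE| = 6.300 ✓; ∠(WE, ER) = 90.00° ✓; |ER| = 22.00 ✗.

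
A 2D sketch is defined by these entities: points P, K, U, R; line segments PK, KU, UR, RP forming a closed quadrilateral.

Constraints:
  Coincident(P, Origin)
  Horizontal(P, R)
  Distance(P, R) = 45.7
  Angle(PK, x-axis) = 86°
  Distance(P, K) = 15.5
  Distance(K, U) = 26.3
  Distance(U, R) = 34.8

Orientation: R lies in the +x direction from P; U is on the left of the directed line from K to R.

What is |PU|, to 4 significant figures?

36.83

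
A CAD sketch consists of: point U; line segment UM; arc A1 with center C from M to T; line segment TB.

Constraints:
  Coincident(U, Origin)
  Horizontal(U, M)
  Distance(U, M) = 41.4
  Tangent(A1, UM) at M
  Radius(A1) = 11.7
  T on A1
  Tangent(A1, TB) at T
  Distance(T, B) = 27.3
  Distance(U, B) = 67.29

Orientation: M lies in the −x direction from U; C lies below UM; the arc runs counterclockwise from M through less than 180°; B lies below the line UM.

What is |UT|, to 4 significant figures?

54.08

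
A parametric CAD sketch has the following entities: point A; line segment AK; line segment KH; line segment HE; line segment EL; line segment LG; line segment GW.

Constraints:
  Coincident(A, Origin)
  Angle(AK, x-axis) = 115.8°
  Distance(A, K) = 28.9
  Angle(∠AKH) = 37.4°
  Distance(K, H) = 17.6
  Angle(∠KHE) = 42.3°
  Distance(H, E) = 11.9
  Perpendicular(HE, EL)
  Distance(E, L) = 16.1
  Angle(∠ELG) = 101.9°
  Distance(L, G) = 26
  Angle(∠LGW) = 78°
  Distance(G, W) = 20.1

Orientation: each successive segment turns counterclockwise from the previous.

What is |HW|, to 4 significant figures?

13.57

∠ELG = 101.9° gives LG at -155.8° from the x-axis; with |LG| = 26.0, G = (-39.70, 18.14). ∠LGW = 78.0° gives GW at -53.80° from the x-axis; with |GW| = 20.1, W = (-27.83, 1.921). Then |HW| = |W − H| = 13.57.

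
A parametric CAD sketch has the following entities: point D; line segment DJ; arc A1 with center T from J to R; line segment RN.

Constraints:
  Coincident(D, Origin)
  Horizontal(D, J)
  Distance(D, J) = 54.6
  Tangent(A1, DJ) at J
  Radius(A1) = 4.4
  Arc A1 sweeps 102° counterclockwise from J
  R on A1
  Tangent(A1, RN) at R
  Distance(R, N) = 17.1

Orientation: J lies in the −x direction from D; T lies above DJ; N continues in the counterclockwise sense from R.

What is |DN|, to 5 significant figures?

58.188

D is at the origin; DJ is horizontal with |DJ| = 54.6 and J on the −x side, so J = (-54.600, 0.0000). Since A1 is tangent to DJ there, TJ ⟂ DJ, so T = J + (0, 4.4) = (-54.600, 4.4000). On A1, J sits at bearing -90° from T; a 102° counterclockwise sweep puts R at bearing 12°, so R = T + 4.4·(cos 12°, sin 12°) = (-50.296, 5.3148). Tangency of A1 to RN means the radius TR is perpendicular to RN, so RN runs along (−sin 12°, cos 12°); with |RN| = 17.1, N = (-53.851, 22.041). Then |DN| = |N − D| = 58.188.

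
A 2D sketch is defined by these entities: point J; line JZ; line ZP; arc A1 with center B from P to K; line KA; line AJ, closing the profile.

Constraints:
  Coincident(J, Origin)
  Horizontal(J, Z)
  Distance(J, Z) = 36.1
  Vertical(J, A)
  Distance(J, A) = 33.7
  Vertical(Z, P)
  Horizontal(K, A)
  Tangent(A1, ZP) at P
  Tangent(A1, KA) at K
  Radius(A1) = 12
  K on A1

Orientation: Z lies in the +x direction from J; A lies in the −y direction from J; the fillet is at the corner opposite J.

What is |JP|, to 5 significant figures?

42.120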